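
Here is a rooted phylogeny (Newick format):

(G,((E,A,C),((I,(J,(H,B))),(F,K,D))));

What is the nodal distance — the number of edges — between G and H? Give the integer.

7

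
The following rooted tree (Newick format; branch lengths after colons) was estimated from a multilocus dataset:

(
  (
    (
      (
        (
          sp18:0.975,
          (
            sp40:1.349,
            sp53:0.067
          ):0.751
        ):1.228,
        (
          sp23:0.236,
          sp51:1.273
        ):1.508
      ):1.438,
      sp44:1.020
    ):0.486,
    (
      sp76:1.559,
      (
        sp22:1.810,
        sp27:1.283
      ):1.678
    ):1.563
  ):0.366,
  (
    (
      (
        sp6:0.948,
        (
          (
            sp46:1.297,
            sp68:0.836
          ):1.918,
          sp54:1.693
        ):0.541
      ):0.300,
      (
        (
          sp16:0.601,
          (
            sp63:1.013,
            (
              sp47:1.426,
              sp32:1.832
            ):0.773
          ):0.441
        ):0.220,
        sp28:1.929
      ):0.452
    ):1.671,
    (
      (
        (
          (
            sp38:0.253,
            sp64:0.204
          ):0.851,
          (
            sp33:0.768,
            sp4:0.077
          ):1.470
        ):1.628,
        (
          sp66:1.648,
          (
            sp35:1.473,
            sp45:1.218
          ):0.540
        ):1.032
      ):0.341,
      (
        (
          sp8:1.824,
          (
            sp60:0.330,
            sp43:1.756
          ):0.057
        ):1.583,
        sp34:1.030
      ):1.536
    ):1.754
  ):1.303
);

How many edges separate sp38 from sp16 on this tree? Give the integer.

9

The MRCA of sp38 and sp16 is the node subtending (((sp6,((sp46,sp68),sp54)),((sp16,(sp63,(sp47,sp32))),sp28)),((((sp38,sp64),(sp33,sp4)),(sp66,(sp35,sp45))),((sp8,(sp60,sp43)),sp34))).
From sp38 up to that node: 5 branches. From sp16 up to the same node: 4 branches. Total: 5 + 4 = 9.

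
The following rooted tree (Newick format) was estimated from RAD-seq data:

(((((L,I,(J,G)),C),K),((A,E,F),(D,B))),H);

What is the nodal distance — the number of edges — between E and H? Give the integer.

5

The MRCA of E and H is the root of the tree.
From E up to that node: 4 branches. From H up to the same node: 1 branch. Total: 4 + 1 = 5.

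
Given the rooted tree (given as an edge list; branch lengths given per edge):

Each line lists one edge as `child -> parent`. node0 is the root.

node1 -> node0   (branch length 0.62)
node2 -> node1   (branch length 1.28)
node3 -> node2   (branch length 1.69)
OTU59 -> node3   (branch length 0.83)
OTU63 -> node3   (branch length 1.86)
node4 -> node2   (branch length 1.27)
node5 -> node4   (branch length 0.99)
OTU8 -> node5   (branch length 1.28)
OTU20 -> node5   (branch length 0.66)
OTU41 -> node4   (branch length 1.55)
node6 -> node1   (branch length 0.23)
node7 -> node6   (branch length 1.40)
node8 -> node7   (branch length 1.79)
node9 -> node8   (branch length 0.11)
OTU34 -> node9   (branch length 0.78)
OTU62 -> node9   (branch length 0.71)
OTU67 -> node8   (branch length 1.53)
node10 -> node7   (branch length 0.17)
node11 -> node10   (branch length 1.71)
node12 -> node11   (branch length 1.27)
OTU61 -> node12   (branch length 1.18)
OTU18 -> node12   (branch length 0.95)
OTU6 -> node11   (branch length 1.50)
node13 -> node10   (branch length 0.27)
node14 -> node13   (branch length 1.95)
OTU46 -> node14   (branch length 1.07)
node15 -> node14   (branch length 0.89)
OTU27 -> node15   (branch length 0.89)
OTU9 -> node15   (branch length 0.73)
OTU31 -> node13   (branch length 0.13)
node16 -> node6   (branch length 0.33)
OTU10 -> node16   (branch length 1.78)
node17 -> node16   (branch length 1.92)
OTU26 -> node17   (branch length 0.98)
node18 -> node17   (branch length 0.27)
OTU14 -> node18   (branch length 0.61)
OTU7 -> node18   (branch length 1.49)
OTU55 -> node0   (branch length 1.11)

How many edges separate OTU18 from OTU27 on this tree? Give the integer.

7

The MRCA of OTU18 and OTU27 is the node subtending (((OTU61,OTU18),OTU6),((OTU46,(OTU27,OTU9)),OTU31)).
From OTU18 up to that node: 3 branches. From OTU27 up to the same node: 4 branches. Total: 3 + 4 = 7.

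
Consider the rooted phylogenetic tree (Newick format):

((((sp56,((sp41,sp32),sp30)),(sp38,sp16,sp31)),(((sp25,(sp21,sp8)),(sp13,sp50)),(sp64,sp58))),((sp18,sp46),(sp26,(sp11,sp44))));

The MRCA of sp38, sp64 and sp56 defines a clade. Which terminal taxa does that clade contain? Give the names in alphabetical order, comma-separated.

Tracing sp38: it sits inside (sp38,sp16,sp31).
Tracing sp64: it sits inside (sp64,sp58).
Tracing sp56: it sits inside (sp56,((sp41,sp32),sp30)).
The smallest clade enclosing all 3 is (((sp56,((sp41,sp32),sp30)),(sp38,sp16,sp31)),(((sp25,(sp21,sp8)),(sp13,sp50)),(sp64,sp58))); the answer is its 14 terminal taxa in alphabetical order.

sp13, sp16, sp21, sp25, sp30, sp31, sp32, sp38, sp41, sp50, sp56, sp58, sp64, sp8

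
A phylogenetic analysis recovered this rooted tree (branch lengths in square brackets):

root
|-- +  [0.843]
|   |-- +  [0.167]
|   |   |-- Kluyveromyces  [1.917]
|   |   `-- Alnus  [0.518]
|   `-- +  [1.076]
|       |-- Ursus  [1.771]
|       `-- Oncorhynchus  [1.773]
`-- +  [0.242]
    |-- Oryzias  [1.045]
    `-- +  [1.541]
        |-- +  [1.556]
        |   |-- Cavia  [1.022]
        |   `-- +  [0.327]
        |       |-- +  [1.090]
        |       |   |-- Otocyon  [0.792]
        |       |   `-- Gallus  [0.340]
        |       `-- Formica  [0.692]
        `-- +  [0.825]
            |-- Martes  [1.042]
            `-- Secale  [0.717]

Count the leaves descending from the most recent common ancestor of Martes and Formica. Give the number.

The MRCA of Martes and Formica is the node subtending ((Cavia,((Otocyon,Gallus),Formica)),(Martes,Secale)).
That clade contains 6 terminal taxa: Cavia, Formica, Gallus, Martes, Otocyon, Secale.

6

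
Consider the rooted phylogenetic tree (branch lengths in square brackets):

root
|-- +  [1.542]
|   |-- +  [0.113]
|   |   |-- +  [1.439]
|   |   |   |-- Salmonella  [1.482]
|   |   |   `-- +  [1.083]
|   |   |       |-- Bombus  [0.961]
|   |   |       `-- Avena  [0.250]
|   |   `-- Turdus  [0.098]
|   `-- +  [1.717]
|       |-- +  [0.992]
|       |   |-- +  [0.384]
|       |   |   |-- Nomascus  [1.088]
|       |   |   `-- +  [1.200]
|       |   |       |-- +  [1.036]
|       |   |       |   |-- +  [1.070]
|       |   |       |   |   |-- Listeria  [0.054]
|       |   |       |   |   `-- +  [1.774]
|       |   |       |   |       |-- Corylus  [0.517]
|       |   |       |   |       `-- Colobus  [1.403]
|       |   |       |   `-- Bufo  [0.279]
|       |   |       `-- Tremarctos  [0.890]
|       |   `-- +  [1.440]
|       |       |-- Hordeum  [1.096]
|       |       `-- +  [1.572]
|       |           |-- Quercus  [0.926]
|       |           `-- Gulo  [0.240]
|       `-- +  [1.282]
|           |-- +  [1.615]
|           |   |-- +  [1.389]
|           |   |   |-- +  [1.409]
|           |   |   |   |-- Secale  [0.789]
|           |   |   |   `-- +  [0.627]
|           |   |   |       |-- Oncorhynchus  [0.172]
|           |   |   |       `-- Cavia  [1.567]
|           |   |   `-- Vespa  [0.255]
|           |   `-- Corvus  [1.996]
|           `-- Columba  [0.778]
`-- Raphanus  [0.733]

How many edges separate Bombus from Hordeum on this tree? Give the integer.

The MRCA of Bombus and Hordeum is the node subtending (((Salmonella,(Bombus,Avena)),Turdus),(((Nomascus,(((Listeria,(Corylus,Colobus)),Bufo),Tremarctos)),(Hordeum,(Quercus,Gulo))),((((Secale,(Oncorhynchus,Cavia)),Vespa),Corvus),Columba))).
From Bombus up to that node: 4 branches. From Hordeum up to the same node: 4 branches. Total: 4 + 4 = 8.

8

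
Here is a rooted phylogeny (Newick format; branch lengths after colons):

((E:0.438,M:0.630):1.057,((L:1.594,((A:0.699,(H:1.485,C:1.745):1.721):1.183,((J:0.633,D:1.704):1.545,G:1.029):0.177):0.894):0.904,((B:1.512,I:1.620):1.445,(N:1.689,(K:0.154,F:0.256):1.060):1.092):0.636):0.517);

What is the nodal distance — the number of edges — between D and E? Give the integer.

8

The MRCA of D and E is the root of the tree.
From D up to that node: 6 branches. From E up to the same node: 2 branches. Total: 6 + 2 = 8.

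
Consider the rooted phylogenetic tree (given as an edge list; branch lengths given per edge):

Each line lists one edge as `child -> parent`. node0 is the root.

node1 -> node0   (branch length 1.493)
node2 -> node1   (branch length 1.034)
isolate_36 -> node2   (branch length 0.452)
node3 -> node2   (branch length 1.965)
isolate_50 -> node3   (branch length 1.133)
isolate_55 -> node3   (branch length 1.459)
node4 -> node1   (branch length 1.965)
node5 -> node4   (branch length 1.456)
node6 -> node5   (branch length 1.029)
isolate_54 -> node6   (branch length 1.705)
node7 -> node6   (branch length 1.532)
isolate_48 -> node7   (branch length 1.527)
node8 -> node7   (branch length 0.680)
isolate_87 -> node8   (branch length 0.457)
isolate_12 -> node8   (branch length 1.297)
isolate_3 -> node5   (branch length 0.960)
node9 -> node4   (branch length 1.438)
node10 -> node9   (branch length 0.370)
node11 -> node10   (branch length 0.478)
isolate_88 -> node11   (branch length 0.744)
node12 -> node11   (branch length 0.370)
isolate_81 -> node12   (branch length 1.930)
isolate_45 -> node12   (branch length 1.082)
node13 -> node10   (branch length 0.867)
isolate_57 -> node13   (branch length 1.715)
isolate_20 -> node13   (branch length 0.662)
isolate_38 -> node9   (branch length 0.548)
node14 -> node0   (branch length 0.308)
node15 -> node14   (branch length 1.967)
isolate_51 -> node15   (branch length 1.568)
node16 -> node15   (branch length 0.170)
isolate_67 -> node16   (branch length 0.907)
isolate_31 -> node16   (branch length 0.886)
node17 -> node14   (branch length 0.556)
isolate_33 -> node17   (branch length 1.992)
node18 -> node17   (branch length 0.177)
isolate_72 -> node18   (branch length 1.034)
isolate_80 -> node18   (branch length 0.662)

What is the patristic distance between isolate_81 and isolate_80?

The path runs isolate_81 → … → MRCA → … → isolate_80; the MRCA is the root of the tree.
Branch lengths along that path: 1.930 + 0.370 + 0.478 + 0.370 + 1.438 + 1.965 + 1.493 + 0.308 + 0.556 + 0.177 + 0.662 = 9.747.

9.747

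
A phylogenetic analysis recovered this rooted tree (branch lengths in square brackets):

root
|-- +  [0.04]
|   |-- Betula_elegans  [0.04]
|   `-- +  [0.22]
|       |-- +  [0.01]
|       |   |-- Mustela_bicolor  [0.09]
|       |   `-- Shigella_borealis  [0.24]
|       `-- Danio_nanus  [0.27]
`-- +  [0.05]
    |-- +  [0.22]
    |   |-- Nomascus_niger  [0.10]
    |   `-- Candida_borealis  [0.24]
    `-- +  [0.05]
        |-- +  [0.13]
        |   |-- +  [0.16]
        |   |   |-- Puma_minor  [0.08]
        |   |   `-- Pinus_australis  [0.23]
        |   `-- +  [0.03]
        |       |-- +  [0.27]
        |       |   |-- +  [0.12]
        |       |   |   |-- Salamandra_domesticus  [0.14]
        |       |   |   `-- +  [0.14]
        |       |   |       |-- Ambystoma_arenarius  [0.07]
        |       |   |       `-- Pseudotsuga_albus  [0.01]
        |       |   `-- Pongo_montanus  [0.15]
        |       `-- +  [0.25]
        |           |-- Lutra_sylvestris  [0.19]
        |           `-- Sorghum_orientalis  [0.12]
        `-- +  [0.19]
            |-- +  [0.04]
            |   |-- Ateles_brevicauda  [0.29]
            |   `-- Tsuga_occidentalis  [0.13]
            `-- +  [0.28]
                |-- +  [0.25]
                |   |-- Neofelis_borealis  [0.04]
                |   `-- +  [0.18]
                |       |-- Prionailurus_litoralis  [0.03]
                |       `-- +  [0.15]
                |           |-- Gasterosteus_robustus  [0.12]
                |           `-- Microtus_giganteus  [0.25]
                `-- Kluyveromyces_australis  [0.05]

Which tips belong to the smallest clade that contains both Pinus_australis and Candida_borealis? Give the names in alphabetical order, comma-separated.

Tracing Pinus_australis: it sits inside (Puma_minor,Pinus_australis).
Tracing Candida_borealis: it sits inside (Nomascus_niger,Candida_borealis).
The smallest clade enclosing both is ((Nomascus_niger,Candida_borealis),(((Puma_minor,Pinus_australis),(((Salamandra_domesticus,(Ambystoma_arenarius,Pseudotsuga_albus)),Pongo_montanus),(Lutra_sylvestris,Sorghum_orientalis))),((Ateles_brevicauda,Tsuga_occidentalis),((Neofelis_borealis,(Prionailurus_litoralis,(Gasterosteus_robustus,Microtus_giganteus))),Kluyveromyces_australis)))); the answer is its 17 terminal taxa in alphabetical order.

Ambystoma_arenarius, Ateles_brevicauda, Candida_borealis, Gasterosteus_robustus, Kluyveromyces_australis, Lutra_sylvestris, Microtus_giganteus, Neofelis_borealis, Nomascus_niger, Pinus_australis, Pongo_montanus, Prionailurus_litoralis, Pseudotsuga_albus, Puma_minor, Salamandra_domesticus, Sorghum_orientalis, Tsuga_occidentalis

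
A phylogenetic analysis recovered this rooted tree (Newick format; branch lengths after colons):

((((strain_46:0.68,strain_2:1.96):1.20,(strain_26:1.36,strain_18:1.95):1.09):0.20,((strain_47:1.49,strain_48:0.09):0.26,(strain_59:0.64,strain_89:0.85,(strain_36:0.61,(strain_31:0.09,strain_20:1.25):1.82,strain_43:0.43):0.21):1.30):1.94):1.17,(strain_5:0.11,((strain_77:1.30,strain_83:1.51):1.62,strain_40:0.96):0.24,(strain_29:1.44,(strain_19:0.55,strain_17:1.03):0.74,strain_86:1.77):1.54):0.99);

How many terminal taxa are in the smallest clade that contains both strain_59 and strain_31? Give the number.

6

The MRCA of strain_59 and strain_31 is the node subtending (strain_59,strain_89,(strain_36,(strain_31,strain_20),strain_43)).
That clade contains 6 terminal taxa: strain_20, strain_31, strain_36, strain_43, strain_59, strain_89.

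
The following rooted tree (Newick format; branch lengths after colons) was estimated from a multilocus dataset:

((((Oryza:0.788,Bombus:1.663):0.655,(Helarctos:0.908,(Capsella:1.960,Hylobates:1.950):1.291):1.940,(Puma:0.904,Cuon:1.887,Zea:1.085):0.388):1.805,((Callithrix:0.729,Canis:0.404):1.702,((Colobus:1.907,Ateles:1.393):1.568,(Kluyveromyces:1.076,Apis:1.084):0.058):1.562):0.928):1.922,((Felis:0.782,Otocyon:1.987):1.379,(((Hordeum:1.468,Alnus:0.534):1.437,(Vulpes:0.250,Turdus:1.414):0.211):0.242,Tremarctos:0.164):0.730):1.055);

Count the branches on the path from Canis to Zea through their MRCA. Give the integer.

6

The MRCA of Canis and Zea is the node subtending (((Oryza,Bombus),(Helarctos,(Capsella,Hylobates)),(Puma,Cuon,Zea)),((Callithrix,Canis),((Colobus,Ateles),(Kluyveromyces,Apis)))).
From Canis up to that node: 3 branches. From Zea up to the same node: 3 branches. Total: 3 + 3 = 6.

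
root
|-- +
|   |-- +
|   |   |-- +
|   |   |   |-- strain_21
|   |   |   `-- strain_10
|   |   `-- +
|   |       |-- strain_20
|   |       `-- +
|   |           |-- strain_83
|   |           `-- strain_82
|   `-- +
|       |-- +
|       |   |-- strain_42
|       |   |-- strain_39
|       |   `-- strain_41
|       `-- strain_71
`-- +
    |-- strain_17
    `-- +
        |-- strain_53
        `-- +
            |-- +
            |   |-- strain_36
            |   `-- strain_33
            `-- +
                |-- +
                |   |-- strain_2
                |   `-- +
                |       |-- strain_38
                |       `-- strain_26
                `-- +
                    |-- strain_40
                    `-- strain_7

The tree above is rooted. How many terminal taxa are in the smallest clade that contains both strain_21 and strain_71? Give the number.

9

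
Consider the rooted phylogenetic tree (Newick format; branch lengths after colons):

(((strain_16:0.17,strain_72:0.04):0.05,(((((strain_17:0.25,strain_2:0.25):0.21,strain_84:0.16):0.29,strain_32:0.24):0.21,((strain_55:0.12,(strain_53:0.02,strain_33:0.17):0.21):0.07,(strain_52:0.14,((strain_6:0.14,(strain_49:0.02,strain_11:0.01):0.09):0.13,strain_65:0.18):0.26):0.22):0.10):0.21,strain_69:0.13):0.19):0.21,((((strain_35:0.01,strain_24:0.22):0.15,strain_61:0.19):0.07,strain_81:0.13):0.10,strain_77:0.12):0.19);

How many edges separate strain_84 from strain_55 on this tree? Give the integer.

The MRCA of strain_84 and strain_55 is the node subtending ((((strain_17,strain_2),strain_84),strain_32),((strain_55,(strain_53,strain_33)),(strain_52,((strain_6,(strain_49,strain_11)),strain_65)))).
From strain_84 up to that node: 3 branches. From strain_55 up to the same node: 3 branches. Total: 3 + 3 = 6.

6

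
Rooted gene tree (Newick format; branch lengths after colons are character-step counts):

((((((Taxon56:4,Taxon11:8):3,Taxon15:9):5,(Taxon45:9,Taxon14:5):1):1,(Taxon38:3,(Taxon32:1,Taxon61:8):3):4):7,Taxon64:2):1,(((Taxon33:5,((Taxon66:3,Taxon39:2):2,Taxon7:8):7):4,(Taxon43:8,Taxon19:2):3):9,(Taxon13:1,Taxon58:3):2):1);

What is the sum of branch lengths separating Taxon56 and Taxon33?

The path runs Taxon56 → … → MRCA → … → Taxon33; the MRCA is the root of the tree.
Branch lengths along that path: 4 + 3 + 5 + 1 + 7 + 1 + 1 + 9 + 4 + 5 = 40.

40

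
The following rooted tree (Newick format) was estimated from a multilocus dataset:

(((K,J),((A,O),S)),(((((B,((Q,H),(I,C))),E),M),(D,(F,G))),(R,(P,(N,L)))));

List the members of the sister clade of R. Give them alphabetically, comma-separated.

R attaches to the tree at the node subtending (R,(P,(N,L))).
The other lineage descending from that same node — the sister group — is (P,(N,L)); its 3 tips in alphabetical order are the answer.

L, N, P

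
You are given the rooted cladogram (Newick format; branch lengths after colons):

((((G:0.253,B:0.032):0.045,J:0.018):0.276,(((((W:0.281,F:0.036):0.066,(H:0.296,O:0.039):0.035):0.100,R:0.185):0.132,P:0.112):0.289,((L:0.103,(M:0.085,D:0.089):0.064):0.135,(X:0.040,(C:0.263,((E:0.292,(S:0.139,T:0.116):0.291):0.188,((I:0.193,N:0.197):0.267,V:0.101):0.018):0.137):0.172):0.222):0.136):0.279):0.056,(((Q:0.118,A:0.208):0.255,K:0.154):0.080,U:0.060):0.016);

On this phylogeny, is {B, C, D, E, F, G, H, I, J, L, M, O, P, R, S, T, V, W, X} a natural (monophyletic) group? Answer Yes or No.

The MRCA of the listed taxa subtends (((G,B),J),(((((W,F),(H,O)),R),P),((L,(M,D)),(X,(C,((E,(S,T)),((I,N),V))))))).
That clade also contains N, which is not in the proposed group, so the group is not monophyletic.

No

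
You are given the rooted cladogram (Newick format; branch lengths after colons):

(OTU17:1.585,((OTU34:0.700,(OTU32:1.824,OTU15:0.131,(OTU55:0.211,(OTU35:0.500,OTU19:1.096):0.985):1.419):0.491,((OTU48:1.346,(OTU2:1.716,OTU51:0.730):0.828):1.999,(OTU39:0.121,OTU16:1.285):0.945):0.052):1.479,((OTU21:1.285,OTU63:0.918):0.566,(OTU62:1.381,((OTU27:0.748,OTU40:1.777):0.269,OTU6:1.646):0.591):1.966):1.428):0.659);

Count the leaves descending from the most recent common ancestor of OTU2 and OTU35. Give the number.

11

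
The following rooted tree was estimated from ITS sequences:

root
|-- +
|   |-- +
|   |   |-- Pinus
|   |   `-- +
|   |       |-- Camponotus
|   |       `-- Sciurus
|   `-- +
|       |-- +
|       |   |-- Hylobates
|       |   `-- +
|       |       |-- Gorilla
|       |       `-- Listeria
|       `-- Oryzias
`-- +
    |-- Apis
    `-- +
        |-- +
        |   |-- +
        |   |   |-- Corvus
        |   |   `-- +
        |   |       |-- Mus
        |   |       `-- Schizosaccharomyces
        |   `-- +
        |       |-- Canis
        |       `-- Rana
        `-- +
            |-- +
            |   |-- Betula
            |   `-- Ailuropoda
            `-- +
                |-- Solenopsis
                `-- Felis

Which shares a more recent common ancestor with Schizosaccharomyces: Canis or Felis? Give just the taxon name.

Canis

The MRCA of Schizosaccharomyces and Canis subtends ((Corvus,(Mus,Schizosaccharomyces)),(Canis,Rana)) (5 taxa).
The MRCA of Schizosaccharomyces and Felis subtends (((Corvus,(Mus,Schizosaccharomyces)),(Canis,Rana)),((Betula,Ailuropoda),(Solenopsis,Felis))) (9 taxa).
The first is nested inside the second, so Schizosaccharomyces shares a more recent common ancestor with Canis.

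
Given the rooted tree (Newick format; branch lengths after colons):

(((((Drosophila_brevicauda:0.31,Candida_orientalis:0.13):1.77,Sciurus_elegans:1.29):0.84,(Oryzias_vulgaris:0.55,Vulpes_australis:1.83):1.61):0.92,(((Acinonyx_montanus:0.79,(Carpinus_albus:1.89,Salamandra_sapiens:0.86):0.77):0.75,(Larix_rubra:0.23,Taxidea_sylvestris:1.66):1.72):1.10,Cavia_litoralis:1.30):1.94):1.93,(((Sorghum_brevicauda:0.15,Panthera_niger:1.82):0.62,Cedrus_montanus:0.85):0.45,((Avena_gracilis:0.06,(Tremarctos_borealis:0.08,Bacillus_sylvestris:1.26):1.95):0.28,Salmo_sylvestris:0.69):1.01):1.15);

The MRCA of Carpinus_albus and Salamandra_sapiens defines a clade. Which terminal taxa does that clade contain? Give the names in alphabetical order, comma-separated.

Tracing Carpinus_albus: it sits inside (Carpinus_albus,Salamandra_sapiens).
Tracing Salamandra_sapiens: it sits inside (Carpinus_albus,Salamandra_sapiens).
The smallest clade enclosing both is (Carpinus_albus,Salamandra_sapiens); the answer is its 2 terminal taxa in alphabetical order.

Carpinus_albus, Salamandra_sapiens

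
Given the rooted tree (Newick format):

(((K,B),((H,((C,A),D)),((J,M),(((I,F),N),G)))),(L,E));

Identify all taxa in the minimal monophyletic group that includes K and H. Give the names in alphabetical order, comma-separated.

Tracing K: it sits inside (K,B).
Tracing H: it sits inside (H,((C,A),D)).
The smallest clade enclosing both is ((K,B),((H,((C,A),D)),((J,M),(((I,F),N),G)))); the answer is its 12 terminal taxa in alphabetical order.

A, B, C, D, F, G, H, I, J, K, M, N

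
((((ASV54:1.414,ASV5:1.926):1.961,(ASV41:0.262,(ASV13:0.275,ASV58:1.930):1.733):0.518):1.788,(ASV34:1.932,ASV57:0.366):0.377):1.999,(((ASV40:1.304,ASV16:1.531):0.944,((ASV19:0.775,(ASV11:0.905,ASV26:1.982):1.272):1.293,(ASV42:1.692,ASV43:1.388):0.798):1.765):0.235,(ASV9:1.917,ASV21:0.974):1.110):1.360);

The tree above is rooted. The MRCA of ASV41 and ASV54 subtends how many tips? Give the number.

5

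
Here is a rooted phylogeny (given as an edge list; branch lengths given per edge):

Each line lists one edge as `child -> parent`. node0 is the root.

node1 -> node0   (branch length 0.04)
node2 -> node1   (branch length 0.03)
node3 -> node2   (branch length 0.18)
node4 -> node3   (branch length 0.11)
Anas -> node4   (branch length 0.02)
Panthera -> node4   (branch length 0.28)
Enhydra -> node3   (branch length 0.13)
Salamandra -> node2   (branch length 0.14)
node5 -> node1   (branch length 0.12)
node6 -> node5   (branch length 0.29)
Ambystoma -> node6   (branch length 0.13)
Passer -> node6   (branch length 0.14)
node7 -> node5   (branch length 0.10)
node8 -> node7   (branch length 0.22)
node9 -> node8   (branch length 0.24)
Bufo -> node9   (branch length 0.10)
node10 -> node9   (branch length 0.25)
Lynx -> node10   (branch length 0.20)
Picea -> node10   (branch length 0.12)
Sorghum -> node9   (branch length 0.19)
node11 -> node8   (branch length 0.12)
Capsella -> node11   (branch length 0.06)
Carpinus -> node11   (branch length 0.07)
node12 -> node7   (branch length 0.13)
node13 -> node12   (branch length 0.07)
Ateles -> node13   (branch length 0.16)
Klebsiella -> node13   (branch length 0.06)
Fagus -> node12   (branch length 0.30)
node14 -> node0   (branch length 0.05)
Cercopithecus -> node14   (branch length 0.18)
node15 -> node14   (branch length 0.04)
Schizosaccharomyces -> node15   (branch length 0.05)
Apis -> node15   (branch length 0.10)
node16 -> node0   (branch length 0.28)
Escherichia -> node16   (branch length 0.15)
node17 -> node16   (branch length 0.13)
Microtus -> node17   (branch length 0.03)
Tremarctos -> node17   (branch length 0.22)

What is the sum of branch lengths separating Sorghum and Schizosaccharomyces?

The path runs Sorghum → … → MRCA → … → Schizosaccharomyces; the MRCA is the root of the tree.
Branch lengths along that path: 0.19 + 0.24 + 0.22 + 0.10 + 0.12 + 0.04 + 0.05 + 0.04 + 0.05 = 1.05.

1.05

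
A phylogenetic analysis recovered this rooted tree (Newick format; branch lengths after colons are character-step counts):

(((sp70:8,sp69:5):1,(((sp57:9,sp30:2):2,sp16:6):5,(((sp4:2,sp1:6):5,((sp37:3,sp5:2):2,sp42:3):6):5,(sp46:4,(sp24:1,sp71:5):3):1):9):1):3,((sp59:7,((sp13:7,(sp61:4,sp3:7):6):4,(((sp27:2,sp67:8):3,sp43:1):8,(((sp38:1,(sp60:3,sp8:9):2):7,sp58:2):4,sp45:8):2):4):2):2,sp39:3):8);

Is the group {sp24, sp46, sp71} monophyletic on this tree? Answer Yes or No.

Yes

The most recent common ancestor of these taxa subtends (sp46,(sp24,sp71)).
That clade has exactly 3 tips — every listed taxon and nothing else — so the group is monophyletic.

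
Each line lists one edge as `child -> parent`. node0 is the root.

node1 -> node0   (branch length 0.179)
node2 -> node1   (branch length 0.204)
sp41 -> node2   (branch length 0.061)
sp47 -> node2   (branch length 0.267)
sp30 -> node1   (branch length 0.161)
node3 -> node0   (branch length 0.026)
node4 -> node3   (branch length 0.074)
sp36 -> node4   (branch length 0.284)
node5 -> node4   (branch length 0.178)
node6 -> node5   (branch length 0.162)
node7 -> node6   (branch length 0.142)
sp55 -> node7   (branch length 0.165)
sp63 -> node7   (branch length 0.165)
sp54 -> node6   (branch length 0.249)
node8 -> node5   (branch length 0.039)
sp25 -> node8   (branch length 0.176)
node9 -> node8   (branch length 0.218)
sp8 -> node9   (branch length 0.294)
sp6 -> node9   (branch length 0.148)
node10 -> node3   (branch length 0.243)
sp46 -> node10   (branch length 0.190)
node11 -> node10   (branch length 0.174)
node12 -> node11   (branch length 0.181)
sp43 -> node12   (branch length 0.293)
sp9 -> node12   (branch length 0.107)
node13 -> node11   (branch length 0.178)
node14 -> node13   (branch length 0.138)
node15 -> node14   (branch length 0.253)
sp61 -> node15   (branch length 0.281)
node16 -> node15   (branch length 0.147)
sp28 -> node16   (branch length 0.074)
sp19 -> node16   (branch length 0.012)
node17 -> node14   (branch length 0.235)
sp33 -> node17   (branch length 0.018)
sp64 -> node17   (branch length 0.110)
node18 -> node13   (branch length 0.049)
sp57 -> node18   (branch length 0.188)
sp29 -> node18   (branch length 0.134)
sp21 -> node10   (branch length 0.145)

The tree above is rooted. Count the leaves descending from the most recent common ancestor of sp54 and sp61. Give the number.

The MRCA of sp54 and sp61 is the node subtending ((sp36,(((sp55,sp63),sp54),(sp25,(sp8,sp6)))),(sp46,((sp43,sp9),(((sp61,(sp28,sp19)),(sp33,sp64)),(sp57,sp29))),sp21)).
That clade contains 18 terminal taxa: sp19, sp21, sp25, sp28, sp29, sp33, sp36, sp43, sp46, sp54, sp55, sp57, sp6, sp61, sp63, sp64, sp8, sp9.

18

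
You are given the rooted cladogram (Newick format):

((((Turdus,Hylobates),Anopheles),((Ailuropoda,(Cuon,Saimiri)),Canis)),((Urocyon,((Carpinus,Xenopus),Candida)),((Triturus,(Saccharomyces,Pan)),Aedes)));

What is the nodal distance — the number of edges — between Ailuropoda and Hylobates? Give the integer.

6

The MRCA of Ailuropoda and Hylobates is the node subtending (((Turdus,Hylobates),Anopheles),((Ailuropoda,(Cuon,Saimiri)),Canis)).
From Ailuropoda up to that node: 3 branches. From Hylobates up to the same node: 3 branches. Total: 3 + 3 = 6.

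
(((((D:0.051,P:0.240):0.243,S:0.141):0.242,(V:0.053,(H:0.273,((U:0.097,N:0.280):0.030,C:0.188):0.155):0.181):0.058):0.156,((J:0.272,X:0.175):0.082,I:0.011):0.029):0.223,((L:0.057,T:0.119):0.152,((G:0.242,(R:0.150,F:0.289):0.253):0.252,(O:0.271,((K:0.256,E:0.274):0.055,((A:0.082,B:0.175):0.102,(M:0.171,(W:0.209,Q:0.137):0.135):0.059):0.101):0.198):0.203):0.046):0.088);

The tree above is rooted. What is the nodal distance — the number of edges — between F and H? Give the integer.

The MRCA of F and H is the root of the tree.
From F up to that node: 5 branches. From H up to the same node: 5 branches. Total: 5 + 5 = 10.

10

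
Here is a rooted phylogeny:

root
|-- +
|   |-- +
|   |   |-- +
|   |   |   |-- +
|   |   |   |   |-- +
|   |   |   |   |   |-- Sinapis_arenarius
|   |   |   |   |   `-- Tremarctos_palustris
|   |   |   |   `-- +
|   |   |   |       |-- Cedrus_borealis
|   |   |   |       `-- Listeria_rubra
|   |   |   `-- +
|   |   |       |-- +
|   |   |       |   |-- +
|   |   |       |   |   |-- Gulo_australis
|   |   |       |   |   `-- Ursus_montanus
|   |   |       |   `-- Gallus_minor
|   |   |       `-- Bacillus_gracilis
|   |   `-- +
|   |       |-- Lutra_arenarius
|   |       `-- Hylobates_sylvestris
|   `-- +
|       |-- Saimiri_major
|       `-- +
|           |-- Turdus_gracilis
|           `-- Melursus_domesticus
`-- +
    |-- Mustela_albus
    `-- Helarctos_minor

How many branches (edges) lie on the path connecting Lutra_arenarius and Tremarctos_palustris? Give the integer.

6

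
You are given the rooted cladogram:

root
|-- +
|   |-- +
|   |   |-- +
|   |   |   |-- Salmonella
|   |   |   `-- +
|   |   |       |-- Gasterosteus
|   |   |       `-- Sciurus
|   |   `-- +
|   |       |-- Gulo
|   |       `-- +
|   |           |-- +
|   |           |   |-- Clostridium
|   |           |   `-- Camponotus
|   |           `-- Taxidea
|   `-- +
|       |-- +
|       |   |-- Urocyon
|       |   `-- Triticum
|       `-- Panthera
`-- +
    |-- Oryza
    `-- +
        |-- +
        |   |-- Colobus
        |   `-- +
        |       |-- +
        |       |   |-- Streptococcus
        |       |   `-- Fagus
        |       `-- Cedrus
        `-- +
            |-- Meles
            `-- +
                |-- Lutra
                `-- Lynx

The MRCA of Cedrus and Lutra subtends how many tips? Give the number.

The MRCA of Cedrus and Lutra is the node subtending ((Colobus,((Streptococcus,Fagus),Cedrus)),(Meles,(Lutra,Lynx))).
That clade contains 7 terminal taxa: Cedrus, Colobus, Fagus, Lutra, Lynx, Meles, Streptococcus.

7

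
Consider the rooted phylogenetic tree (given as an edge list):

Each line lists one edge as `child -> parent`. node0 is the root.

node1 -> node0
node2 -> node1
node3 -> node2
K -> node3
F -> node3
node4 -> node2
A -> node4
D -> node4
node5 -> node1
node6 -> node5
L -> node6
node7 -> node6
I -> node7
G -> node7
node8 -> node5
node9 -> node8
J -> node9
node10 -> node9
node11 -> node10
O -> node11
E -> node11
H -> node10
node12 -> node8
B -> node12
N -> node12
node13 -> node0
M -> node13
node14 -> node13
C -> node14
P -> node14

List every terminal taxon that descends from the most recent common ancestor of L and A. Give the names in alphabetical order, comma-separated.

Tracing L: it sits inside (L,(I,G)).
Tracing A: it sits inside (A,D).
The smallest clade enclosing both is (((K,F),(A,D)),((L,(I,G)),((J,((O,E),H)),(B,N)))); the answer is its 13 terminal taxa in alphabetical order.

A, B, D, E, F, G, H, I, J, K, L, N, O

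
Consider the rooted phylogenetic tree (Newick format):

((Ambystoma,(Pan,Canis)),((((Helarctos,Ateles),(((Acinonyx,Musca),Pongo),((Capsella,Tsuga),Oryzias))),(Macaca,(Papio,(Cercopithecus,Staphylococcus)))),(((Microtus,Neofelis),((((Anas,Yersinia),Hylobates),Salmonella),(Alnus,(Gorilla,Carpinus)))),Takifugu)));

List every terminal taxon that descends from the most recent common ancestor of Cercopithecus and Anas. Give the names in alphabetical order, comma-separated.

Acinonyx, Alnus, Anas, Ateles, Capsella, Carpinus, Cercopithecus, Gorilla, Helarctos, Hylobates, Macaca, Microtus, Musca, Neofelis, Oryzias, Papio, Pongo, Salmonella, Staphylococcus, Takifugu, Tsuga, Yersinia

Tracing Cercopithecus: it sits inside (Cercopithecus,Staphylococcus).
Tracing Anas: it sits inside (Anas,Yersinia).
The smallest clade enclosing both is ((((Helarctos,Ateles),(((Acinonyx,Musca),Pongo),((Capsella,Tsuga),Oryzias))),(Macaca,(Papio,(Cercopithecus,Staphylococcus)))),(((Microtus,Neofelis),((((Anas,Yersinia),Hylobates),Salmonella),(Alnus,(Gorilla,Carpinus)))),Takifugu)); the answer is its 22 terminal taxa in alphabetical order.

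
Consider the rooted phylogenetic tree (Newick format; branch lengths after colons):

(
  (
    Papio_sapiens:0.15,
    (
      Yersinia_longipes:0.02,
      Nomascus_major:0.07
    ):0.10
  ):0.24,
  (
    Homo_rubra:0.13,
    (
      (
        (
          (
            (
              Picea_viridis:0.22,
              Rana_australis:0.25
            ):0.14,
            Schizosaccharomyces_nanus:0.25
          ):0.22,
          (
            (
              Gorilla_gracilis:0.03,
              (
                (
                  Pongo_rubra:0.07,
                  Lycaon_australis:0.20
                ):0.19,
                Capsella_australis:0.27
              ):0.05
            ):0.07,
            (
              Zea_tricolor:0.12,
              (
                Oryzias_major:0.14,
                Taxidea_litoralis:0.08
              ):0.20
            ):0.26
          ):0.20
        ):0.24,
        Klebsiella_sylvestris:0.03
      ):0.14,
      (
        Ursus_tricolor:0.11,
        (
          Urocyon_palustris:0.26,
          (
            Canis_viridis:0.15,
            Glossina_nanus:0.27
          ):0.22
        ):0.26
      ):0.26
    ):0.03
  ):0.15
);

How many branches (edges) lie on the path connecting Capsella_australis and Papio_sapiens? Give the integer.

10

The MRCA of Capsella_australis and Papio_sapiens is the root of the tree.
From Capsella_australis up to that node: 8 branches. From Papio_sapiens up to the same node: 2 branches. Total: 8 + 2 = 10.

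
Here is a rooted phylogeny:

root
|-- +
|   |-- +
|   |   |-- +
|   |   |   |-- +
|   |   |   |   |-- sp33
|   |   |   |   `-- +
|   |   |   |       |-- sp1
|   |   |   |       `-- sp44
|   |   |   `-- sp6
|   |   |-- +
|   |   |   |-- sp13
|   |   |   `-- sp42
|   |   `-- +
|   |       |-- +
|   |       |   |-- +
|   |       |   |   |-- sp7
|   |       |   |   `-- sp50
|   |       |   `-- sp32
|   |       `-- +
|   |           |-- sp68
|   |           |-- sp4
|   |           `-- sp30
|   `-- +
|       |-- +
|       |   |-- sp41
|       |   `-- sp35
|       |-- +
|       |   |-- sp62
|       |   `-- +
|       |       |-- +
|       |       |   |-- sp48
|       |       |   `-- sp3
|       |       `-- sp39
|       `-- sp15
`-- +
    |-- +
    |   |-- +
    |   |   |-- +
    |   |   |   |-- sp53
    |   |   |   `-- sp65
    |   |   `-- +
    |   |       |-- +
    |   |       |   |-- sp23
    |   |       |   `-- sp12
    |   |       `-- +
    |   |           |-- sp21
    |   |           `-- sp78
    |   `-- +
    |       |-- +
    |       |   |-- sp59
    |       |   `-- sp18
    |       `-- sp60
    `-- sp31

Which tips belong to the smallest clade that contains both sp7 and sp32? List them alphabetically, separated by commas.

Tracing sp7: it sits inside (sp7,sp50).
Tracing sp32: it sits inside ((sp7,sp50),sp32).
The smallest clade enclosing both is ((sp7,sp50),sp32); the answer is its 3 terminal taxa in alphabetical order.

sp32, sp50, sp7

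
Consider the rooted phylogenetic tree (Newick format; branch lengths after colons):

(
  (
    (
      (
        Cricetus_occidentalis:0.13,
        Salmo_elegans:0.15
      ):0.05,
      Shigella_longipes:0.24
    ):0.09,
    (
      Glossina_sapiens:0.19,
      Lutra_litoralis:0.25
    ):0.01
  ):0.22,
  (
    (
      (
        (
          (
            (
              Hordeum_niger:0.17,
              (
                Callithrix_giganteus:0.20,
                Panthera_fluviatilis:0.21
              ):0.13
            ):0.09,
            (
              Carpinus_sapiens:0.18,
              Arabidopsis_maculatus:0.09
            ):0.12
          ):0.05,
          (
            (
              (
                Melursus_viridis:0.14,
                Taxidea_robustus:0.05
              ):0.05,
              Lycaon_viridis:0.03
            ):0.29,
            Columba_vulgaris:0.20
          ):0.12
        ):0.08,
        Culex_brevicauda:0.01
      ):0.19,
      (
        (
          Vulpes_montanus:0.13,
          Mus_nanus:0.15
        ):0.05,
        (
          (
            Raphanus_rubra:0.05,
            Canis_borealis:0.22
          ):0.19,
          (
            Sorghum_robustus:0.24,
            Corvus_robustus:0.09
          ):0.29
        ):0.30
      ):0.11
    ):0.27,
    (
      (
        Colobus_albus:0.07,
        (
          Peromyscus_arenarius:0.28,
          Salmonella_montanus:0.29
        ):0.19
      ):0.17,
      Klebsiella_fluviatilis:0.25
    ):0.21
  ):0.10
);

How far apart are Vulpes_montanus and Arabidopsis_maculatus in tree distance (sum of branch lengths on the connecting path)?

The path runs Vulpes_montanus → … → MRCA → … → Arabidopsis_maculatus; the MRCA is the node subtending (((((Hordeum_niger,(Callithrix_giganteus,Panthera_fluviatilis)),(Carpinus_sapiens,Arabidopsis_maculatus)),(((Melursus_viridis,Taxidea_robustus),Lycaon_viridis),Columba_vulgaris)),Culex_brevicauda),((Vulpes_montanus,Mus_nanus),((Raphanus_rubra,Canis_borealis),(Sorghum_robustus,Corvus_robustus)))).
Branch lengths along that path: 0.13 + 0.05 + 0.11 + 0.19 + 0.08 + 0.05 + 0.12 + 0.09 = 0.82.

0.82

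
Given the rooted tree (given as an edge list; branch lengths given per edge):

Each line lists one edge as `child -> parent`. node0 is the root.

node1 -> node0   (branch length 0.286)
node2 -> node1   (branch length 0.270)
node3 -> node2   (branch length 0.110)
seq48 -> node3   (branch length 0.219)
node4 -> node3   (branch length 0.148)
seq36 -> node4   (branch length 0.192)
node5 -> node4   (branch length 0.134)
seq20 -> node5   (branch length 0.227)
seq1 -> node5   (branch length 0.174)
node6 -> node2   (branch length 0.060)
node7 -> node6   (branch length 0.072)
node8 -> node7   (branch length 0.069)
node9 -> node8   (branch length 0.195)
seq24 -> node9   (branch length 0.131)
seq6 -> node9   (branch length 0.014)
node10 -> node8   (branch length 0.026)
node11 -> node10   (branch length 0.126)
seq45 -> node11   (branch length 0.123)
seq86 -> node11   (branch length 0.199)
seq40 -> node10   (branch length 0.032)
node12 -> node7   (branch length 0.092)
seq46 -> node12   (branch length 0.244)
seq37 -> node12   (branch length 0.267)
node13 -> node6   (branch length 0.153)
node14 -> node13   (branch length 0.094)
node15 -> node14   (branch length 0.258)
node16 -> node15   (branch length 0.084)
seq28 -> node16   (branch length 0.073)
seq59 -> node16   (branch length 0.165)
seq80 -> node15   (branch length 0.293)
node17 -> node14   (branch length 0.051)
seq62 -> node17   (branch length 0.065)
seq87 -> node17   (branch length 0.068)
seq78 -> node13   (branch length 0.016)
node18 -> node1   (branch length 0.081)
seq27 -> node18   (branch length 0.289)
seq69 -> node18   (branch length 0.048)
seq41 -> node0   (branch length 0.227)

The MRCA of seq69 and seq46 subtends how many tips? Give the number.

The MRCA of seq69 and seq46 is the node subtending (((seq48,(seq36,(seq20,seq1))),((((seq24,seq6),((seq45,seq86),seq40)),(seq46,seq37)),((((seq28,seq59),seq80),(seq62,seq87)),seq78))),(seq27,seq69)).
That clade contains 19 terminal taxa: seq1, seq20, seq24, seq27, seq28, seq36, seq37, seq40, seq45, seq46, seq48, seq59, seq6, seq62, seq69, seq78, seq80, seq86, seq87.

19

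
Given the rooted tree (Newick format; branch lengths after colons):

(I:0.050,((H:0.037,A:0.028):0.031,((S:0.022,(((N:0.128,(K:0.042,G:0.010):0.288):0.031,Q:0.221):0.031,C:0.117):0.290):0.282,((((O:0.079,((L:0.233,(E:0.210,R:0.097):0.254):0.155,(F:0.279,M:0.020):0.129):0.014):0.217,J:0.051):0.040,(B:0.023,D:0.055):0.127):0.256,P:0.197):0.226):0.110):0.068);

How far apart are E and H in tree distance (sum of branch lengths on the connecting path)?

The path runs E → … → MRCA → … → H; the MRCA is the node subtending ((H,A),((S,(((N,(K,G)),Q),C)),((((O,((L,(E,R)),(F,M))),J),(B,D)),P))).
Branch lengths along that path: 0.210 + 0.254 + 0.155 + 0.014 + 0.217 + 0.040 + 0.256 + 0.226 + 0.110 + 0.031 + 0.037 = 1.550.

1.550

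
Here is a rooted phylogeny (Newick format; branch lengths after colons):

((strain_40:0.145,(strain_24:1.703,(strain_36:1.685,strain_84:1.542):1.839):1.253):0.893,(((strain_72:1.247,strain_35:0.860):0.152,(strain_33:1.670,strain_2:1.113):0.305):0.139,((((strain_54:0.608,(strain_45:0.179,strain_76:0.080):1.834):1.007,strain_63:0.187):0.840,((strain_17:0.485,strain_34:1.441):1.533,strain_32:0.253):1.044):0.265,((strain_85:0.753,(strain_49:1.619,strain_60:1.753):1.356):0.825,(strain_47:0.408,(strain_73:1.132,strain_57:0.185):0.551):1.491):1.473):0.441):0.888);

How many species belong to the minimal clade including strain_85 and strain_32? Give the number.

13

The MRCA of strain_85 and strain_32 is the node subtending ((((strain_54,(strain_45,strain_76)),strain_63),((strain_17,strain_34),strain_32)),((strain_85,(strain_49,strain_60)),(strain_47,(strain_73,strain_57)))).
That clade contains 13 terminal taxa: strain_17, strain_32, strain_34, strain_45, strain_47, strain_49, strain_54, strain_57, strain_60, strain_63, strain_73, strain_76, strain_85.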